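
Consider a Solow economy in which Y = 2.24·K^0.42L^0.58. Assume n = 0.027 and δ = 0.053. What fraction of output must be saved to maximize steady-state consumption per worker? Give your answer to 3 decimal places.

s_gold = 0.420

The effective depreciation rate is n + δ = 0.027 + 0.053 = 0.08.
At the golden rule MPK = n+δ, and in any Cobb-Douglas steady state s = (n+δ)·k/y = MPK·k/y = capital's share 0.42.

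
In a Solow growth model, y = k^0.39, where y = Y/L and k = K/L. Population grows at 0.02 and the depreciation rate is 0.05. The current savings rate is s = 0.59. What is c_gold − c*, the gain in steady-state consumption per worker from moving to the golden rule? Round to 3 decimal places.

Break-even investment rate: n + δ = 0.02 + 0.05 = 0.07.
Current steady state (s = 0.59): k* = (0.59/0.07)^(1/0.61) ≈ 32.9329, y* = 32.9329^0.39 ≈ 3.9073, c* = (1−0.59)·3.9073 ≈ 1.6020.
Setting f'(k) = n+δ gives 0.39·k^(0.39−1) = 0.07, hence k_gold = (0.39/0.07)^(1/0.61) ≈ 16.7069.
y_gold = 16.7069^0.39 ≈ 2.9987, c_gold = y_gold − 0.07·k_gold ≈ 1.8292.
Gain: Δc = 1.8292 − 1.6020 ≈ 0.2272.

Δc ≈ 0.227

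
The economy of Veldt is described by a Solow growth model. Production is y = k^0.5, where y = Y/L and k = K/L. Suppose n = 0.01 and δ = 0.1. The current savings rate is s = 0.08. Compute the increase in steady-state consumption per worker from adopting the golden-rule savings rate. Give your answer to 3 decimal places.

Break-even investment rate: n + δ = 0.01 + 0.1 = 0.11.
Current steady state (s = 0.08): k* = (0.08/0.11)^(1/0.5) ≈ 0.5289, y* = 0.5289^0.5 ≈ 0.7273, c* = (1−0.08)·0.7273 ≈ 0.6691.
At the golden rule the marginal product of capital equals n+δ: 0.5·k^(0.5−1) = 0.11. Solving, k_gold = (0.5/0.11)^(1/0.5) ≈ 20.6612.
y_gold = 20.6612^0.5 ≈ 4.5455, c_gold = y_gold − 0.11·k_gold ≈ 2.2727.
Gain: Δc = 2.2727 − 0.6691 ≈ 1.6036.

Δc ≈ 1.604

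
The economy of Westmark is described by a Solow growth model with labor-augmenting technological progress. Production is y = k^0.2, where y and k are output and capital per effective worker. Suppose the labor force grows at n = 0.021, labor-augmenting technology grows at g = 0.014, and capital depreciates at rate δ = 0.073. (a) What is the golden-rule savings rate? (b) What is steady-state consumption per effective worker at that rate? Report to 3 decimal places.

(a) s_gold = 0.200; (b) c_gold ≈ 0.933

Capital per effective worker breaks even when investment replaces (n + g + δ)·k; here n + g + δ = 0.108.
For Cobb-Douglas, s_gold equals capital's share: s_gold = 0.2.
Setting f'(k) = n+g+δ gives 0.2·k^(0.2−1) = 0.108, hence k_gold = (0.2/0.108)^(1/0.8) ≈ 2.1603.
y_gold = 2.1603^0.2 ≈ 1.1665; c_gold = (1−0.2)·y_gold ≈ 0.9332.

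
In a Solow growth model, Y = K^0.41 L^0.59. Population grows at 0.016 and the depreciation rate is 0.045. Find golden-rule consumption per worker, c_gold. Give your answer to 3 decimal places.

Capital per worker breaks even when investment replaces (n + δ)·k; here n + δ = 0.061.
Setting f'(k) = n+δ gives 0.41·k^(0.41−1) = 0.061, hence k_gold = (0.41/0.061)^(1/0.59) ≈ 25.2618.
y_gold = 25.2618^0.41 ≈ 3.7585.
c_gold = y_gold − (n+δ)·k_gold = 3.7585 − 0.061·25.2618 ≈ 2.2175.

c_gold ≈ 2.217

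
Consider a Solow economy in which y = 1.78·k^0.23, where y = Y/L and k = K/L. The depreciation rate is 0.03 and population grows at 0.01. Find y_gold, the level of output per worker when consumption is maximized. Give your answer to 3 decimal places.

y_gold ≈ 3.566

n + δ = 0.01 + 0.03 = 0.04.
Maximizing c = f(k) − (n+δ)·k gives f'(k) = n+δ, i.e. 0.23·1.78·k^(0.23−1) = 0.04, so k_gold = (0.23·1.78/0.04)^(1/0.77) ≈ 20.5023.
Output: y_gold = 1.78·k_gold^0.23 = 1.78·20.5023^0.23 ≈ 3.5656.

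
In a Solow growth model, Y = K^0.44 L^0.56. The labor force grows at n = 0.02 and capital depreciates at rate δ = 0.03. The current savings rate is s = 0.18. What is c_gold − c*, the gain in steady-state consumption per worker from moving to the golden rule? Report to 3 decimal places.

Δc ≈ 0.849

The effective depreciation rate is n + δ = 0.02 + 0.03 = 0.05.
Current steady state (s = 0.18): k* = (0.18/0.05)^(1/0.56) ≈ 9.8491, y* = 9.8491^0.44 ≈ 2.7359, c* = (1−0.18)·2.7359 ≈ 2.2434.
At the golden rule the marginal product of capital equals n+δ: 0.44·k^(0.44−1) = 0.05. Solving, k_gold = (0.44/0.05)^(1/0.56) ≈ 48.5933.
y_gold = 48.5933^0.44 ≈ 5.5220, c_gold = y_gold − 0.05·k_gold ≈ 3.0923.
Gain: Δc = 3.0923 − 2.2434 ≈ 0.8489.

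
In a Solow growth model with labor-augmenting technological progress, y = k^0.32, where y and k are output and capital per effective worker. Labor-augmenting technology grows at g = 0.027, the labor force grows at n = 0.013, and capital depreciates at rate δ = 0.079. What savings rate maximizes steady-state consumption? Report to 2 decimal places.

The effective depreciation rate is n + g + δ = 0.013 + 0.027 + 0.079 = 0.119.
At the golden rule MPK = n+g+δ, and in any Cobb-Douglas steady state s = (n+g+δ)·k/y = MPK·k/y = capital's share 0.32.

s_gold = 0.32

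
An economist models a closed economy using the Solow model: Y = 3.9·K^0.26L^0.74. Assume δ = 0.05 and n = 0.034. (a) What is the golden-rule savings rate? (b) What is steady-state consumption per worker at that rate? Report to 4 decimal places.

(a) s_gold = 0.2600; (b) c_gold ≈ 6.9243

Capital per worker breaks even when investment replaces (n + δ)·k; here n + δ = 0.084.
For Cobb-Douglas, s_gold equals capital's share: s_gold = 0.26.
Golden rule sets MPK = n+δ: 0.26·3.9·k^(0.26−1) = 0.084, so k_gold = (0.26·3.9/0.084)^(1/0.74) ≈ 28.9625.
y_gold = 3.9·28.9625^0.26 ≈ 9.3571; c_gold = (1−0.26)·y_gold ≈ 6.9243.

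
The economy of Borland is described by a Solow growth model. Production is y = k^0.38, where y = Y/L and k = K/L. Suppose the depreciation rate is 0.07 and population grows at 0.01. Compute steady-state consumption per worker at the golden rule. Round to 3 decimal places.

c_gold ≈ 1.611

n + δ = 0.01 + 0.07 = 0.08.
Setting f'(k) = n+δ gives 0.38·k^(0.38−1) = 0.08, hence k_gold = (0.38/0.08)^(1/0.62) ≈ 12.3436.
y_gold = 12.3436^0.38 ≈ 2.5986.
c_gold = y_gold − (n+δ)·k_gold = 2.5986 − 0.08·12.3436 ≈ 1.6112.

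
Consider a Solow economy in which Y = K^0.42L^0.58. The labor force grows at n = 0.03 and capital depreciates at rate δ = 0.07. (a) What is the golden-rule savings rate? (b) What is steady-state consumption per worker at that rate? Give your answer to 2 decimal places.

(a) s_gold = 0.42; (b) c_gold ≈ 1.64

The effective depreciation rate is n + δ = 0.03 + 0.07 = 0.1.
For Cobb-Douglas, s_gold equals capital's share: s_gold = 0.42.
Setting f'(k) = n+δ gives 0.42·k^(0.42−1) = 0.1, hence k_gold = (0.42/0.1)^(1/0.58) ≈ 11.8732.
y_gold = 11.8732^0.42 ≈ 2.8270; c_gold = (1−0.42)·y_gold ≈ 1.6396.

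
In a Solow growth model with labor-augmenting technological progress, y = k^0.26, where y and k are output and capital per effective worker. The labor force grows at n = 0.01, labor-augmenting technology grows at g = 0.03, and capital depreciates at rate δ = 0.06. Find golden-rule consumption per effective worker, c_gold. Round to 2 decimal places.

c_gold ≈ 1.04

Break-even investment rate: n + g + δ = 0.01 + 0.03 + 0.06 = 0.1.
Setting f'(k) = n+g+δ gives 0.26·k^(0.26−1) = 0.1, hence k_gold = (0.26/0.1)^(1/0.74) ≈ 3.6373.
y_gold = 3.6373^0.26 ≈ 1.3989.
c_gold = y_gold − (n+g+δ)·k_gold = 1.3989 − 0.1·3.6373 ≈ 1.0352.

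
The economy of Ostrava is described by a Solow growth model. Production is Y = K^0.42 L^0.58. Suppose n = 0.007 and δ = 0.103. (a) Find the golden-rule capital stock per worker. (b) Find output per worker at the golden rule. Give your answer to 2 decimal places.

Capital per worker breaks even when investment replaces (n + δ)·k; here n + δ = 0.11.
Setting f'(k) = n+δ gives 0.42·k^(0.42−1) = 0.11, hence k_gold = (0.42/0.11)^(1/0.58) ≈ 10.0740.
y_gold = 10.0740^0.42 ≈ 2.6384.

(a) k_gold ≈ 10.07; (b) y_gold ≈ 2.64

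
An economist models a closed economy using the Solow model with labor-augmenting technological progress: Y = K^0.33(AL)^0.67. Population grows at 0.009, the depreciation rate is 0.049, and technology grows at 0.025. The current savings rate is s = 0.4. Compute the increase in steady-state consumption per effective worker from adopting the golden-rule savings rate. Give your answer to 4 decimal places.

n + g + δ = 0.009 + 0.025 + 0.049 = 0.083.
Current steady state (s = 0.4): k* = (0.4/0.083)^(1/0.67) ≈ 10.4563, y* = 10.4563^0.33 ≈ 2.1697, c* = (1−0.4)·2.1697 ≈ 1.3018.
Golden rule sets MPK = n+g+δ: 0.33·k^(0.33−1) = 0.083, so k_gold = (0.33/0.083)^(1/0.67) ≈ 7.8466.
y_gold = 7.8466^0.33 ≈ 1.9735, c_gold = y_gold − 0.083·k_gold ≈ 1.3223.
Gain: Δc = 1.3223 − 1.3018 ≈ 0.0205.

Δc ≈ 0.0205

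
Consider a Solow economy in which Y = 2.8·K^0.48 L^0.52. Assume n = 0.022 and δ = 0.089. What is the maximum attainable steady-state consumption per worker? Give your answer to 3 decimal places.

c_gold ≈ 14.552

Capital per worker breaks even when investment replaces (n + δ)·k; here n + δ = 0.111.
At the golden rule the marginal product of capital equals n+δ: 0.48·2.8·k^(0.48−1) = 0.111. Solving, k_gold = (0.48·2.8/0.111)^(1/0.52) ≈ 121.0149.
y_gold = 2.8·121.0149^0.48 ≈ 27.9847.
c_gold = y_gold − (n+δ)·k_gold = 27.9847 − 0.111·121.0149 ≈ 14.5520.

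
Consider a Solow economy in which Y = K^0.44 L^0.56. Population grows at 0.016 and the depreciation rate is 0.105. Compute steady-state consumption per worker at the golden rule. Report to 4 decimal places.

c_gold ≈ 1.5442

The effective depreciation rate is n + δ = 0.016 + 0.105 = 0.121.
At the golden rule the marginal product of capital equals n+δ: 0.44·k^(0.44−1) = 0.121. Solving, k_gold = (0.44/0.121)^(1/0.56) ≈ 10.0275.
y_gold = 10.0275^0.44 ≈ 2.7576.
c_gold = y_gold − (n+δ)·k_gold = 2.7576 − 0.121·10.0275 ≈ 1.5442.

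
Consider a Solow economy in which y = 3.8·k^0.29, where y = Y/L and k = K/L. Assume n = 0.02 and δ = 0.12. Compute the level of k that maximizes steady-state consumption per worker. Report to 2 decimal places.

k_gold ≈ 18.28

The effective depreciation rate is n + δ = 0.02 + 0.12 = 0.14.
Maximizing c = f(k) − (n+δ)·k gives f'(k) = n+δ, i.e. 0.29·3.8·k^(0.29−1) = 0.14, so k_gold = (0.29·3.8/0.14)^(1/0.71) ≈ 18.2830.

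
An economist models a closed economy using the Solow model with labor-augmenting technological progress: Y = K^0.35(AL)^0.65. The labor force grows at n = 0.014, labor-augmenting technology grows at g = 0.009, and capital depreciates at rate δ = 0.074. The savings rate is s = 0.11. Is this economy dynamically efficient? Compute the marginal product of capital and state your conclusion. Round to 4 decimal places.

dynamically efficient; MPK ≈ 0.3086

Capital per effective worker breaks even when investment replaces (n + g + δ)·k; here n + g + δ = 0.097.
Steady-state k*: s·k^0.35 = 0.097·k gives k* = (0.11/0.097)^(1/0.65) ≈ 1.2135.
MPK = 0.35·1.2135^(-0.65) ≈ 0.3086.
MPK > n+g+δ = 0.097, so the economy is dynamically efficient (under-saving).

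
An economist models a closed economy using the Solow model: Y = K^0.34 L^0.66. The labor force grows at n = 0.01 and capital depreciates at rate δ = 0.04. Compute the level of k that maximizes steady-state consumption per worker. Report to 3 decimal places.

k_gold ≈ 18.255

n + δ = 0.01 + 0.04 = 0.05.
At the golden rule the marginal product of capital equals n+δ: 0.34·k^(0.34−1) = 0.05. Solving, k_gold = (0.34/0.05)^(1/0.66) ≈ 18.2548.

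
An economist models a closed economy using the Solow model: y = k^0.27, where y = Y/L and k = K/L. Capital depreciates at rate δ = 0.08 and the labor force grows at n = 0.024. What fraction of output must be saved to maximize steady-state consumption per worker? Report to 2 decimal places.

Capital per worker breaks even when investment replaces (n + δ)·k; here n + δ = 0.104.
At the golden rule MPK = n+δ, and in any Cobb-Douglas steady state s = (n+δ)·k/y = MPK·k/y = capital's share 0.27.

s_gold = 0.27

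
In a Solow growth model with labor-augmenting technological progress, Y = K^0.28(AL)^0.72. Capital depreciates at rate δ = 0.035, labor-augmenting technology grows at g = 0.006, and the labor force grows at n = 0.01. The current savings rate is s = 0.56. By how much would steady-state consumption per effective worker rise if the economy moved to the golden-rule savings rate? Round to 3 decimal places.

Δc ≈ 0.279

n + g + δ = 0.01 + 0.006 + 0.035 = 0.051.
Current steady state (s = 0.56): k* = (0.56/0.051)^(1/0.72) ≈ 27.8806, y* = 27.8806^0.28 ≈ 2.5391, c* = (1−0.56)·2.5391 ≈ 1.1172.
Golden rule sets MPK = n+g+δ: 0.28·k^(0.28−1) = 0.051, so k_gold = (0.28/0.051)^(1/0.72) ≈ 10.6465.
y_gold = 10.6465^0.28 ≈ 1.9392, c_gold = y_gold − 0.051·k_gold ≈ 1.3962.
Gain: Δc = 1.3962 − 1.1172 ≈ 0.2790.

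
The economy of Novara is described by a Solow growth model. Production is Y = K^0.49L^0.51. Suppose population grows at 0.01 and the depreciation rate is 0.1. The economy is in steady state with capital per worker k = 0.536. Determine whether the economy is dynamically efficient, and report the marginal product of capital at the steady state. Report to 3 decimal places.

dynamically efficient; MPK ≈ 0.673

n + δ = 0.01 + 0.1 = 0.11.
MPK = 0.49·k^(0.49−1) = 0.49·0.536^(-0.51) ≈ 0.6735.
MPK > 0.11, so the economy is dynamically efficient (under-saving).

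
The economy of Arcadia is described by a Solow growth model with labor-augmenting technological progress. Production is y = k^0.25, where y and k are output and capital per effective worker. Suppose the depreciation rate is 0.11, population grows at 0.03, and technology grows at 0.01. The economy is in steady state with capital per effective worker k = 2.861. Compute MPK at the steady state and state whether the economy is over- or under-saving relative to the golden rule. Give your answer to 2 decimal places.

Break-even investment rate: n + g + δ = 0.03 + 0.01 + 0.11 = 0.15.
MPK = 0.25·k^(0.25−1) = 0.25·2.861^(-0.75) ≈ 0.1136.
MPK < 0.15, so the economy is dynamically inefficient (over-saving).

over-saving; MPK ≈ 0.11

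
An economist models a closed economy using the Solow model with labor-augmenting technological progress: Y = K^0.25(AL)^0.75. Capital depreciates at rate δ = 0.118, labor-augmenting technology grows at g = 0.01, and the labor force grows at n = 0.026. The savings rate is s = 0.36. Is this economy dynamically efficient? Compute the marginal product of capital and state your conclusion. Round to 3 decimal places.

dynamically inefficient; MPK ≈ 0.107

Capital per effective worker breaks even when investment replaces (n + g + δ)·k; here n + g + δ = 0.154.
Steady-state k*: s·k^0.25 = 0.154·k gives k* = (0.36/0.154)^(1/0.75) ≈ 3.1025.
MPK = 0.25·3.1025^(-0.75) ≈ 0.1069.
MPK < n+g+δ = 0.154, so the economy is dynamically inefficient (over-saving).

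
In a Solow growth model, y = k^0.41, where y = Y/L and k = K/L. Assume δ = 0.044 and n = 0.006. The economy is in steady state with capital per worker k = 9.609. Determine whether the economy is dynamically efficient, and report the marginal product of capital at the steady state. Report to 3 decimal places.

Break-even investment rate: n + δ = 0.006 + 0.044 = 0.05.
MPK = 0.41·k^(0.41−1) = 0.41·9.609^(-0.59) ≈ 0.1079.
MPK > 0.05, so the economy is dynamically efficient (under-saving).

dynamically efficient; MPK ≈ 0.108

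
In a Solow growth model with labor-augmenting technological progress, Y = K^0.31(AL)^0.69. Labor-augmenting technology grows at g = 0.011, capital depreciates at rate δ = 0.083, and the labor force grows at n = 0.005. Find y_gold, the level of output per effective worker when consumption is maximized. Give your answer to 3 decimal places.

The effective depreciation rate is n + g + δ = 0.005 + 0.011 + 0.083 = 0.099.
Maximizing c = f(k) − (n+g+δ)·k gives f'(k) = n+g+δ, i.e. 0.31·k^(0.31−1) = 0.099, so k_gold = (0.31/0.099)^(1/0.69) ≈ 5.2293.
Output: y_gold = k_gold^0.31 = 5.2293^0.31 ≈ 1.6700.

y_gold ≈ 1.670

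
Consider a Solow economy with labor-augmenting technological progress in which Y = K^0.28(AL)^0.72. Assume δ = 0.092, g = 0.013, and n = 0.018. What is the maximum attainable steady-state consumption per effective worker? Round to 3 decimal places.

n + g + δ = 0.018 + 0.013 + 0.092 = 0.123.
Golden rule sets MPK = n+g+δ: 0.28·k^(0.28−1) = 0.123, so k_gold = (0.28/0.123)^(1/0.72) ≈ 3.1346.
y_gold = 3.1346^0.28 ≈ 1.3770.
c_gold = y_gold − (n+g+δ)·k_gold = 1.3770 − 0.123·3.1346 ≈ 0.9914.

c_gold ≈ 0.991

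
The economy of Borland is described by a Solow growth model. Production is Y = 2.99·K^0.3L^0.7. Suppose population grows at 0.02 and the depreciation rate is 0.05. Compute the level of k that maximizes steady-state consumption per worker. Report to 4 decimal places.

k_gold ≈ 38.2314

Capital per worker breaks even when investment replaces (n + δ)·k; here n + δ = 0.07.
Setting f'(k) = n+δ gives 0.3·2.99·k^(0.3−1) = 0.07, hence k_gold = (0.3·2.99/0.07)^(1/0.7) ≈ 38.2314.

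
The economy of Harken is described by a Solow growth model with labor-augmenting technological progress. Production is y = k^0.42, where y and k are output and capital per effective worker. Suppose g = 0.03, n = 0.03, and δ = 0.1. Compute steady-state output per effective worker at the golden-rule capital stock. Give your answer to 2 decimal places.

n + g + δ = 0.03 + 0.03 + 0.1 = 0.16.
Maximizing c = f(k) − (n+g+δ)·k gives f'(k) = n+g+δ, i.e. 0.42·k^(0.42−1) = 0.16, so k_gold = (0.42/0.16)^(1/0.58) ≈ 5.2800.
Output: y_gold = k_gold^0.42 = 5.2800^0.42 ≈ 2.0114.

y_gold ≈ 2.01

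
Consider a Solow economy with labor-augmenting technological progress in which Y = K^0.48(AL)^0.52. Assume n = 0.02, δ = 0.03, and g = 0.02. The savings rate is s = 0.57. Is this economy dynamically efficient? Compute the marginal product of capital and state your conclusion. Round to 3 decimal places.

dynamically inefficient; MPK ≈ 0.059

Break-even investment rate: n + g + δ = 0.02 + 0.02 + 0.03 = 0.07.
Steady-state k*: s·k^0.48 = 0.07·k gives k* = (0.57/0.07)^(1/0.52) ≈ 56.4279.
MPK = 0.48·56.4279^(-0.52) ≈ 0.0589.
MPK < n+g+δ = 0.07, so the economy is dynamically inefficient (over-saving).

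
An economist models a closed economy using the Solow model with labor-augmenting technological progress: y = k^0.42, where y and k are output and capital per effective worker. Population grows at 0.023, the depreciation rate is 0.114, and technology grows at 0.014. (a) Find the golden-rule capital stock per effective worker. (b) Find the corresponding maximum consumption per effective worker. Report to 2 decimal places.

(a) k_gold ≈ 5.83; (b) c_gold ≈ 1.22

n + g + δ = 0.023 + 0.014 + 0.114 = 0.151.
Setting f'(k) = n+g+δ gives 0.42·k^(0.42−1) = 0.151, hence k_gold = (0.42/0.151)^(1/0.58) ≈ 5.8343.
y_gold = 5.8343^0.42 ≈ 2.0976; c_gold = y_gold − 0.151·k_gold ≈ 1.2166.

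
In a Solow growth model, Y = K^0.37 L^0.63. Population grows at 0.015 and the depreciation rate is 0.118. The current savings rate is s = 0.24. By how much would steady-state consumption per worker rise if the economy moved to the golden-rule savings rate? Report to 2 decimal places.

Δc ≈ 0.07

The effective depreciation rate is n + δ = 0.015 + 0.118 = 0.133.
Current steady state (s = 0.24): k* = (0.24/0.133)^(1/0.63) ≈ 2.5522, y* = 2.5522^0.37 ≈ 1.4144, c* = (1−0.24)·1.4144 ≈ 1.0749.
Golden rule sets MPK = n+δ: 0.37·k^(0.37−1) = 0.133, so k_gold = (0.37/0.133)^(1/0.63) ≈ 5.0736.
y_gold = 5.0736^0.37 ≈ 1.8238, c_gold = y_gold − 0.133·k_gold ≈ 1.1490.
Gain: Δc = 1.1490 − 1.0749 ≈ 0.0741.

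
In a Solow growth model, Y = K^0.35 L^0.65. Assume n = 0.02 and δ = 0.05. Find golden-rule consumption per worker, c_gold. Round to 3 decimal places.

c_gold ≈ 1.546

Break-even investment rate: n + δ = 0.02 + 0.05 = 0.07.
Setting f'(k) = n+δ gives 0.35·k^(0.35−1) = 0.07, hence k_gold = (0.35/0.07)^(1/0.65) ≈ 11.8943.
y_gold = 11.8943^0.35 ≈ 2.3789.
c_gold = y_gold − (n+δ)·k_gold = 2.3789 − 0.07·11.8943 ≈ 1.5463.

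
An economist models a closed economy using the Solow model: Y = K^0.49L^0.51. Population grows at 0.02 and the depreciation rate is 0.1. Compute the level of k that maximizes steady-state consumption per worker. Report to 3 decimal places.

Capital per worker breaks even when investment replaces (n + δ)·k; here n + δ = 0.12.
Golden rule sets MPK = n+δ: 0.49·k^(0.49−1) = 0.12, so k_gold = (0.49/0.12)^(1/0.51) ≈ 15.7786.

k_gold ≈ 15.779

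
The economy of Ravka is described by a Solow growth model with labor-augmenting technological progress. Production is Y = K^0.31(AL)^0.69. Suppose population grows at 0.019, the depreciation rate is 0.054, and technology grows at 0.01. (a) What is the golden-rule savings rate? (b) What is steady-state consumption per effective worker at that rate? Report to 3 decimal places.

Break-even investment rate: n + g + δ = 0.019 + 0.01 + 0.054 = 0.083.
For Cobb-Douglas, s_gold equals capital's share: s_gold = 0.31.
Golden rule sets MPK = n+g+δ: 0.31·k^(0.31−1) = 0.083, so k_gold = (0.31/0.083)^(1/0.69) ≈ 6.7514.
y_gold = 6.7514^0.31 ≈ 1.8076; c_gold = (1−0.31)·y_gold ≈ 1.2473.

(a) s_gold = 0.310; (b) c_gold ≈ 1.247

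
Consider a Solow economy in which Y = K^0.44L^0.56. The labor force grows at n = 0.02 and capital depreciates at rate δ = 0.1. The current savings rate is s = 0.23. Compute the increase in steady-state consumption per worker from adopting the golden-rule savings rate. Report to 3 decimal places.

Δc ≈ 0.271

The effective depreciation rate is n + δ = 0.02 + 0.1 = 0.12.
Current steady state (s = 0.23): k* = (0.23/0.12)^(1/0.56) ≈ 3.1956, y* = 3.1956^0.44 ≈ 1.6673, c* = (1−0.23)·1.6673 ≈ 1.2838.
At the golden rule the marginal product of capital equals n+δ: 0.44·k^(0.44−1) = 0.12. Solving, k_gold = (0.44/0.12)^(1/0.56) ≈ 10.1772.
y_gold = 10.1772^0.44 ≈ 2.7756, c_gold = y_gold − 0.12·k_gold ≈ 1.5543.
Gain: Δc = 1.5543 − 1.2838 ≈ 0.2706.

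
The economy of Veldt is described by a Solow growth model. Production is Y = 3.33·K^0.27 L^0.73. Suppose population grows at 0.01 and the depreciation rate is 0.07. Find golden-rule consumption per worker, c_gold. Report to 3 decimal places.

Capital per worker breaks even when investment replaces (n + δ)·k; here n + δ = 0.08.
Golden rule sets MPK = n+δ: 0.27·3.33·k^(0.27−1) = 0.08, so k_gold = (0.27·3.33/0.08)^(1/0.73) ≈ 27.5004.
y_gold = 3.33·27.5004^0.27 ≈ 8.1483.
c_gold = y_gold − (n+δ)·k_gold = 8.1483 − 0.08·27.5004 ≈ 5.9482.

c_gold ≈ 5.948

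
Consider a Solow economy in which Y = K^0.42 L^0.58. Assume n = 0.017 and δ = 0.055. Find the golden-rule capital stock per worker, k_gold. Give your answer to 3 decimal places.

n + δ = 0.017 + 0.055 = 0.072.
Setting f'(k) = n+δ gives 0.42·k^(0.42−1) = 0.072, hence k_gold = (0.42/0.072)^(1/0.58) ≈ 20.9193.

k_gold ≈ 20.919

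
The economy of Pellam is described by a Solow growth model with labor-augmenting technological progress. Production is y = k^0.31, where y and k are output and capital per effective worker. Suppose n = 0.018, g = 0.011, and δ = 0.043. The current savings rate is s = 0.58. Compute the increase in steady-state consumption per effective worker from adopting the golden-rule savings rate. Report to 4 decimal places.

Δc ≈ 0.2572

The effective depreciation rate is n + g + δ = 0.018 + 0.011 + 0.043 = 0.072.
Current steady state (s = 0.58): k* = (0.58/0.072)^(1/0.69) ≈ 20.5675, y* = 20.5675^0.31 ≈ 2.5532, c* = (1−0.58)·2.5532 ≈ 1.0723.
Golden rule sets MPK = n+g+δ: 0.31·k^(0.31−1) = 0.072, so k_gold = (0.31/0.072)^(1/0.69) ≈ 8.2963.
y_gold = 8.2963^0.31 ≈ 1.9269, c_gold = y_gold − 0.072·k_gold ≈ 1.3295.
Gain: Δc = 1.3295 − 1.0723 ≈ 0.2572.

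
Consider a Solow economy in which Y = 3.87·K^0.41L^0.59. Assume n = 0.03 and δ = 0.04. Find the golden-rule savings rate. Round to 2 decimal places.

s_gold = 0.41

Capital per worker breaks even when investment replaces (n + δ)·k; here n + δ = 0.07.
At the golden rule MPK = n+δ, and in any Cobb-Douglas steady state s = (n+δ)·k/y = MPK·k/y = capital's share 0.41.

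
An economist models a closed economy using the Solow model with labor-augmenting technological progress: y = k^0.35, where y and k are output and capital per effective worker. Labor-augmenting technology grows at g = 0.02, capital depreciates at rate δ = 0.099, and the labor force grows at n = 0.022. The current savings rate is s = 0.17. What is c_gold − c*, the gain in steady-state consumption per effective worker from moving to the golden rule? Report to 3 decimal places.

Δc ≈ 0.143

The effective depreciation rate is n + g + δ = 0.022 + 0.02 + 0.099 = 0.141.
Current steady state (s = 0.17): k* = (0.17/0.141)^(1/0.65) ≈ 1.3334, y* = 1.3334^0.35 ≈ 1.1060, c* = (1−0.17)·1.1060 ≈ 0.9179.
Setting f'(k) = n+g+δ gives 0.35·k^(0.35−1) = 0.141, hence k_gold = (0.35/0.141)^(1/0.65) ≈ 4.0500.
y_gold = 4.0500^0.35 ≈ 1.6316, c_gold = y_gold − 0.141·k_gold ≈ 1.0605.
Gain: Δc = 1.0605 − 0.9179 ≈ 0.1426.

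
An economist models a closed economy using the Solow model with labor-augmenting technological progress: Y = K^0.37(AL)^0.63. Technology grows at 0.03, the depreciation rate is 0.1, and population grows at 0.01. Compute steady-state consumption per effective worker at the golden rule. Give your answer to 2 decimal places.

The effective depreciation rate is n + g + δ = 0.01 + 0.03 + 0.1 = 0.14.
Golden rule sets MPK = n+g+δ: 0.37·k^(0.37−1) = 0.14, so k_gold = (0.37/0.14)^(1/0.63) ≈ 4.6769.
y_gold = 4.6769^0.37 ≈ 1.7696.
c_gold = y_gold − (n+g+δ)·k_gold = 1.7696 − 0.14·4.6769 ≈ 1.1149.

c_gold ≈ 1.11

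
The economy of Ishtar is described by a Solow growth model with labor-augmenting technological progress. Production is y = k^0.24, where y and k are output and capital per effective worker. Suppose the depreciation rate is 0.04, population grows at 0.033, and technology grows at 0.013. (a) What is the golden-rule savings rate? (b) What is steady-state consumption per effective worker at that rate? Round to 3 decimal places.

The effective depreciation rate is n + g + δ = 0.033 + 0.013 + 0.04 = 0.086.
For Cobb-Douglas, s_gold equals capital's share: s_gold = 0.24.
At the golden rule the marginal product of capital equals n+g+δ: 0.24·k^(0.24−1) = 0.086. Solving, k_gold = (0.24/0.086)^(1/0.76) ≈ 3.8589.
y_gold = 3.8589^0.24 ≈ 1.3828; c_gold = (1−0.24)·y_gold ≈ 1.0509.

(a) s_gold = 0.240; (b) c_gold ≈ 1.051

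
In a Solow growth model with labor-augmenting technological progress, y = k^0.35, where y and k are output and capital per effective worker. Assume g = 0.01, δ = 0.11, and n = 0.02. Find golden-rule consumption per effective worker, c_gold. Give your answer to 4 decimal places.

c_gold ≈ 1.0646

Capital per effective worker breaks even when investment replaces (n + g + δ)·k; here n + g + δ = 0.14.
Golden rule sets MPK = n+g+δ: 0.35·k^(0.35−1) = 0.14, so k_gold = (0.35/0.14)^(1/0.65) ≈ 4.0946.
y_gold = 4.0946^0.35 ≈ 1.6379.
c_gold = y_gold − (n+g+δ)·k_gold = 1.6379 − 0.14·4.0946 ≈ 1.0646.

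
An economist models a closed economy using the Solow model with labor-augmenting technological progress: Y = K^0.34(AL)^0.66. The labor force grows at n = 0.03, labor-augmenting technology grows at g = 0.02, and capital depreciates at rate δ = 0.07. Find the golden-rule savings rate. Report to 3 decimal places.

s_gold = 0.340

The effective depreciation rate is n + g + δ = 0.03 + 0.02 + 0.07 = 0.12.
At the golden rule MPK = n+g+δ, and in any Cobb-Douglas steady state s = (n+g+δ)·k/y = MPK·k/y = capital's share 0.34.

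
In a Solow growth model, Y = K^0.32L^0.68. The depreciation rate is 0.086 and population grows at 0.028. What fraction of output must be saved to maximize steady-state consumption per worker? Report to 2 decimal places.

n + δ = 0.028 + 0.086 = 0.114.
At the golden rule MPK = n+δ, and in any Cobb-Douglas steady state s = (n+δ)·k/y = MPK·k/y = capital's share 0.32.

s_gold = 0.32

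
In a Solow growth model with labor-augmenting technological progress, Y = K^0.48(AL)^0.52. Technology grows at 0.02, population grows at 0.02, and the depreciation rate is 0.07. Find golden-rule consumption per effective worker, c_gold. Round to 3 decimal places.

The effective depreciation rate is n + g + δ = 0.02 + 0.02 + 0.07 = 0.11.
Golden rule sets MPK = n+g+δ: 0.48·k^(0.48−1) = 0.11, so k_gold = (0.48/0.11)^(1/0.52) ≈ 17.0011.
y_gold = 17.0011^0.48 ≈ 3.8961.
c_gold = y_gold − (n+g+δ)·k_gold = 3.8961 − 0.11·17.0011 ≈ 2.0260.

c_gold ≈ 2.026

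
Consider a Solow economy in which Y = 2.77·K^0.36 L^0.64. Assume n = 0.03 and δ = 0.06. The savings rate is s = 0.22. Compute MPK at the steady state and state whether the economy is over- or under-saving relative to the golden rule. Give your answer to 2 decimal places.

Break-even investment rate: n + δ = 0.03 + 0.06 = 0.09.
Steady-state k*: s·A·k^0.36 = 0.09·k gives k* = (0.22·2.77/0.09)^(1/0.64) ≈ 19.8567.
MPK = 0.36·2.77·19.8567^(-0.64) ≈ 0.1473.
MPK > n+δ = 0.09, so the economy is dynamically efficient (under-saving).

under-saving; MPK ≈ 0.15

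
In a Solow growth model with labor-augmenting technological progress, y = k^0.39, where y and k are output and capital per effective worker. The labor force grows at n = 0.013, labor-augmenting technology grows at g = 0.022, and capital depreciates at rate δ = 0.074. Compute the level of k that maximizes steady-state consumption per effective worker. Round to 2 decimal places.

The effective depreciation rate is n + g + δ = 0.013 + 0.022 + 0.074 = 0.109.
Setting f'(k) = n+g+δ gives 0.39·k^(0.39−1) = 0.109, hence k_gold = (0.39/0.109)^(1/0.61) ≈ 8.0836.

k_gold ≈ 8.08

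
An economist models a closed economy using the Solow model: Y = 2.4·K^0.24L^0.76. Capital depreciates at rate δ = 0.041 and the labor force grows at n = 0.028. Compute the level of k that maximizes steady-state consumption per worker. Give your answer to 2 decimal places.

Capital per worker breaks even when investment replaces (n + δ)·k; here n + δ = 0.069.
Maximizing c = f(k) − (n+δ)·k gives f'(k) = n+δ, i.e. 0.24·2.4·k^(0.24−1) = 0.069, so k_gold = (0.24·2.4/0.069)^(1/0.76) ≈ 16.3154.

k_gold ≈ 16.32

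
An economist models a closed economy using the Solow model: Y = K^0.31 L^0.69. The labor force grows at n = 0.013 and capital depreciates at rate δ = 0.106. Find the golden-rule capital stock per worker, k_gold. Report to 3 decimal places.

k_gold ≈ 4.005

Break-even investment rate: n + δ = 0.013 + 0.106 = 0.119.
Maximizing c = f(k) − (n+δ)·k gives f'(k) = n+δ, i.e. 0.31·k^(0.31−1) = 0.119, so k_gold = (0.31/0.119)^(1/0.69) ≈ 4.0053.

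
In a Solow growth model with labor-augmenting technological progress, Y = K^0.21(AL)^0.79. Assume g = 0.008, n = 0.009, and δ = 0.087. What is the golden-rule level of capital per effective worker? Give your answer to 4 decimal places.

The effective depreciation rate is n + g + δ = 0.009 + 0.008 + 0.087 = 0.104.
At the golden rule the marginal product of capital equals n+g+δ: 0.21·k^(0.21−1) = 0.104. Solving, k_gold = (0.21/0.104)^(1/0.79) ≈ 2.4339.

k_gold ≈ 2.4339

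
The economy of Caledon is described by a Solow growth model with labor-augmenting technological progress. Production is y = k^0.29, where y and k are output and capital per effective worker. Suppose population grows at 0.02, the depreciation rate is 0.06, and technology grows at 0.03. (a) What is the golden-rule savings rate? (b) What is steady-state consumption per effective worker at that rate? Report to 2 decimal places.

n + g + δ = 0.02 + 0.03 + 0.06 = 0.11.
For Cobb-Douglas, s_gold equals capital's share: s_gold = 0.29.
Setting f'(k) = n+g+δ gives 0.29·k^(0.29−1) = 0.11, hence k_gold = (0.29/0.11)^(1/0.71) ≈ 3.9171.
y_gold = 3.9171^0.29 ≈ 1.4858; c_gold = (1−0.29)·y_gold ≈ 1.0549.

(a) s_gold = 0.29; (b) c_gold ≈ 1.05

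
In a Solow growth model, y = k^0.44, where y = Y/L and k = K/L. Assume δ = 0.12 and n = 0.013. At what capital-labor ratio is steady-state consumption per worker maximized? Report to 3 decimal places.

n + δ = 0.013 + 0.12 = 0.133.
Golden rule sets MPK = n+δ: 0.44·k^(0.44−1) = 0.133, so k_gold = (0.44/0.133)^(1/0.56) ≈ 8.4695.

k_gold ≈ 8.470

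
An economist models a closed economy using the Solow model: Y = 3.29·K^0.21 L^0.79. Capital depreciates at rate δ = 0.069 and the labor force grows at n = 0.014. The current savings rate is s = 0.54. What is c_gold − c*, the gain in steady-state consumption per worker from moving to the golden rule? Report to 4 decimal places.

n + δ = 0.014 + 0.069 = 0.083.
Current steady state (s = 0.54): k* = (0.54·3.29/0.083)^(1/0.79) ≈ 48.3272, y* = 3.29·48.3272^0.21 ≈ 7.4281, c* = (1−0.54)·7.4281 ≈ 3.4169.
Setting f'(k) = n+δ gives 0.21·3.29·k^(0.21−1) = 0.083, hence k_gold = (0.21·3.29/0.083)^(1/0.79) ≈ 14.6212.
y_gold = 3.29·14.6212^0.21 ≈ 5.7789, c_gold = y_gold − 0.083·k_gold ≈ 4.5653.
Gain: Δc = 4.5653 − 3.4169 ≈ 1.1484.

Δc ≈ 1.1484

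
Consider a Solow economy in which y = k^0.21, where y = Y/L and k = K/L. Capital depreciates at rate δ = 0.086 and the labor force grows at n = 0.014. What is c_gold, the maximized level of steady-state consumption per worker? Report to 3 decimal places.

c_gold ≈ 0.962

Break-even investment rate: n + δ = 0.014 + 0.086 = 0.1.
At the golden rule the marginal product of capital equals n+δ: 0.21·k^(0.21−1) = 0.1. Solving, k_gold = (0.21/0.1)^(1/0.79) ≈ 2.5578.
y_gold = 2.5578^0.21 ≈ 1.2180.
c_gold = y_gold − (n+δ)·k_gold = 1.2180 − 0.1·2.5578 ≈ 0.9622.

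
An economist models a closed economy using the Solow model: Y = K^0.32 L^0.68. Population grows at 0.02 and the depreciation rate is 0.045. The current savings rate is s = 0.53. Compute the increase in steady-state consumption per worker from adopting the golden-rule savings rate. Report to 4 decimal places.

Δc ≈ 0.1779

n + δ = 0.02 + 0.045 = 0.065.
Current steady state (s = 0.53): k* = (0.53/0.065)^(1/0.68) ≈ 21.8897, y* = 21.8897^0.32 ≈ 2.6846, c* = (1−0.53)·2.6846 ≈ 1.2618.
At the golden rule the marginal product of capital equals n+δ: 0.32·k^(0.32−1) = 0.065. Solving, k_gold = (0.32/0.065)^(1/0.68) ≈ 10.4231.
y_gold = 10.4231^0.32 ≈ 2.1172, c_gold = y_gold − 0.065·k_gold ≈ 1.4397.
Gain: Δc = 1.4397 − 1.2618 ≈ 0.1779.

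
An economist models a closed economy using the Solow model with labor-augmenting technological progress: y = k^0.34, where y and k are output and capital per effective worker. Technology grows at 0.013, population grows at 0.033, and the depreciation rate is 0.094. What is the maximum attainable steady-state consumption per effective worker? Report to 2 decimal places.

c_gold ≈ 1.04

The effective depreciation rate is n + g + δ = 0.033 + 0.013 + 0.094 = 0.14.
Maximizing c = f(k) − (n+g+δ)·k gives f'(k) = n+g+δ, i.e. 0.34·k^(0.34−1) = 0.14, so k_gold = (0.34/0.14)^(1/0.66) ≈ 3.8359.
y_gold = 3.8359^0.34 ≈ 1.5795.
c_gold = y_gold − (n+g+δ)·k_gold = 1.5795 − 0.14·3.8359 ≈ 1.0425.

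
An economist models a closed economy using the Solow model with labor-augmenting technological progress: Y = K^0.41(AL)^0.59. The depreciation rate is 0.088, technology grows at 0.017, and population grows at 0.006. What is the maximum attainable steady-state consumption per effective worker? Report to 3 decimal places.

Break-even investment rate: n + g + δ = 0.006 + 0.017 + 0.088 = 0.111.
At the golden rule the marginal product of capital equals n+g+δ: 0.41·k^(0.41−1) = 0.111. Solving, k_gold = (0.41/0.111)^(1/0.59) ≈ 9.1579.
y_gold = 9.1579^0.41 ≈ 2.4793.
c_gold = y_gold − (n+g+δ)·k_gold = 2.4793 − 0.111·9.1579 ≈ 1.4628.

c_gold ≈ 1.463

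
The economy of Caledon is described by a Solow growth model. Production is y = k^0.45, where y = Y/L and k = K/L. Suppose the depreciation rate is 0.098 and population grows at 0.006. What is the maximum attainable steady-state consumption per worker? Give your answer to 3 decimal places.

Capital per worker breaks even when investment replaces (n + δ)·k; here n + δ = 0.104.
Maximizing c = f(k) − (n+δ)·k gives f'(k) = n+δ, i.e. 0.45·k^(0.45−1) = 0.104, so k_gold = (0.45/0.104)^(1/0.55) ≈ 14.3446.
y_gold = 14.3446^0.45 ≈ 3.3152.
c_gold = y_gold − (n+δ)·k_gold = 3.3152 − 0.104·14.3446 ≈ 1.8234.

c_gold ≈ 1.823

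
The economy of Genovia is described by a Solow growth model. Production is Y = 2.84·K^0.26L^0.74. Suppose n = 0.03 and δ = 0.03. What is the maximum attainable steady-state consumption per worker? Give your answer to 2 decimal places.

c_gold ≈ 5.08

Capital per worker breaks even when investment replaces (n + δ)·k; here n + δ = 0.06.
Setting f'(k) = n+δ gives 0.26·2.84·k^(0.26−1) = 0.06, hence k_gold = (0.26·2.84/0.06)^(1/0.74) ≈ 29.7278.
y_gold = 2.84·29.7278^0.26 ≈ 6.8603.
c_gold = y_gold − (n+δ)·k_gold = 6.8603 − 0.06·29.7278 ≈ 5.0766.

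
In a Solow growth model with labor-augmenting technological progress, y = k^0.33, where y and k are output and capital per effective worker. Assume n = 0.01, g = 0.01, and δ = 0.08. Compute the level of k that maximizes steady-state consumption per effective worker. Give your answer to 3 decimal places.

Break-even investment rate: n + g + δ = 0.01 + 0.01 + 0.08 = 0.1.
At the golden rule the marginal product of capital equals n+g+δ: 0.33·k^(0.33−1) = 0.1. Solving, k_gold = (0.33/0.1)^(1/0.67) ≈ 5.9416.

k_gold ≈ 5.942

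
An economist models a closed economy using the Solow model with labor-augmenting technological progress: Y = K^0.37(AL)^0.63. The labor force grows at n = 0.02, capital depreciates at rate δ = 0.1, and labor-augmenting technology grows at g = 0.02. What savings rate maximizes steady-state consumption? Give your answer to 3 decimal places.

s_gold = 0.370

Break-even investment rate: n + g + δ = 0.02 + 0.02 + 0.1 = 0.14.
At the golden rule MPK = n+g+δ, and in any Cobb-Douglas steady state s = (n+g+δ)·k/y = MPK·k/y = capital's share 0.37.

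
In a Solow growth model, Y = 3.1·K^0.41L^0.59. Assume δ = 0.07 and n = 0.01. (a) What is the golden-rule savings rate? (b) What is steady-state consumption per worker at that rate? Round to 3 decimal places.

(a) s_gold = 0.410; (b) c_gold ≈ 12.498

Capital per worker breaks even when investment replaces (n + δ)·k; here n + δ = 0.08.
For Cobb-Douglas, s_gold equals capital's share: s_gold = 0.41.
At the golden rule the marginal product of capital equals n+δ: 0.41·3.1·k^(0.41−1) = 0.08. Solving, k_gold = (0.41·3.1/0.08)^(1/0.59) ≈ 108.5644.
y_gold = 3.1·108.5644^0.41 ≈ 21.1833; c_gold = (1−0.41)·y_gold ≈ 12.4981.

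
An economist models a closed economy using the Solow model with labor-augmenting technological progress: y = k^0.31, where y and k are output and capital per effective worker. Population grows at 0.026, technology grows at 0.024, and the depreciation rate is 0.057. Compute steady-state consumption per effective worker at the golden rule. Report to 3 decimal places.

c_gold ≈ 1.113

The effective depreciation rate is n + g + δ = 0.026 + 0.024 + 0.057 = 0.107.
At the golden rule the marginal product of capital equals n+g+δ: 0.31·k^(0.31−1) = 0.107. Solving, k_gold = (0.31/0.107)^(1/0.69) ≈ 4.6723.
y_gold = 4.6723^0.31 ≈ 1.6127.
c_gold = y_gold − (n+g+δ)·k_gold = 1.6127 − 0.107·4.6723 ≈ 1.1128.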